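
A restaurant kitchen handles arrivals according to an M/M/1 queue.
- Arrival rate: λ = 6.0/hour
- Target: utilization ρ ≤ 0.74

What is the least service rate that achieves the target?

ρ = λ/μ, so μ = λ/ρ
μ ≥ 6.0/0.74 = 8.1081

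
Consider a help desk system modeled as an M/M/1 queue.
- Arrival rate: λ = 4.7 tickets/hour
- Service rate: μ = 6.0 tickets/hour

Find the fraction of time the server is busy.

Server utilization: ρ = λ/μ
ρ = 4.7/6.0 = 0.7833
The server is busy 78.33% of the time.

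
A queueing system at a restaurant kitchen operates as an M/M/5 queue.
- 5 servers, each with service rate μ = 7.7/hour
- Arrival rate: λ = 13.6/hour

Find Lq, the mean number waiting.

Traffic intensity: ρ = λ/(cμ) = 13.6/(5×7.7) = 0.3532
Since ρ = 0.3532 < 1, system is stable.
Offered load a = λ/μ = cρ = 13.6/7.7 = 1.7662
P₀ = [ Σₙ₌₀^4 aⁿ/n! + a^5/(5!(1-ρ)) ]⁻¹
Σ = a^0/0! + a^1/1! + a^2/2! + a^3/3! + a^4/4! = 1.0000 + 1.7662 + 1.5598 + 0.9183 + 0.4055 = 5.6498
a^5/(5!(1-ρ)) = 17.1886/(120 × 0.6468) = 0.2215
P₀ = 1/(5.6498 + 0.2215) = 0.1703
Lq = P₀·a^5·ρ / (5!(1-ρ)²) = 0.1703 × 17.1886 × 0.3532 / (120 × 0.4183) = 0.02060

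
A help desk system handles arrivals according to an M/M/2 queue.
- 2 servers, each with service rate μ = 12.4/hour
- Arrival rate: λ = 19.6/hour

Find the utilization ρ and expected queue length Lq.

Traffic intensity: ρ = λ/(cμ) = 19.6/(2×12.4) = 0.7903
Since ρ = 0.7903 < 1, system is stable.
Offered load a = λ/μ = cρ = 19.6/12.4 = 1.5806
P₀ = [ Σₙ₌₀^1 aⁿ/n! + a^2/(2!(1-ρ)) ]⁻¹
Σ = a^0/0! + a^1/1! = 1.0000 + 1.5806 = 2.5806
a^2/(2!(1-ρ)) = 2.49844/(2 × 0.209677) = 5.9578
P₀ = 1/(2.5806 + 5.9578) = 0.1171
Lq = P₀·a^2·ρ / (2!(1-ρ)²) = 0.11712 × 2.4984 × 0.79032 / (2 × 0.043965) = 2.6300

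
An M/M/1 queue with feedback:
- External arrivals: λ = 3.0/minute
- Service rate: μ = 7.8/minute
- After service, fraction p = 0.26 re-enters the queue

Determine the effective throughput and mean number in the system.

Effective arrival rate: λ_eff = λ/(1-p) = 3.0/(1-0.26) = 3.0/0.74 = 4.054054
ρ = λ_eff/μ = 4.054054/7.8 = 0.519751
L = ρ/(1-ρ) = 0.519751/(1-0.519751) = 1.0823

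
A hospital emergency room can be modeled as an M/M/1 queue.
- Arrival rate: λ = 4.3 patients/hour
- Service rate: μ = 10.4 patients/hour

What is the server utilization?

Server utilization: ρ = λ/μ
ρ = 4.3/10.4 = 0.4135
The server is busy 41.35% of the time.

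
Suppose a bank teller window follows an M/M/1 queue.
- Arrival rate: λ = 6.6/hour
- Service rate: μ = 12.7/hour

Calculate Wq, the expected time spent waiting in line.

First, compute utilization: ρ = λ/μ = 6.6/12.7 = 0.5197
For M/M/1: Wq = λ/(μ(μ-λ))
Wq = 6.6/(12.7 × (12.7-6.6))
Wq = 6.6/(12.7 × 6.10)
Wq = 0.08519 hours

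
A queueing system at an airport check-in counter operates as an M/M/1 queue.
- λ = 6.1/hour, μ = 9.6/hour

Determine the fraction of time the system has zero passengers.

ρ = λ/μ = 6.1/9.6 = 0.6354
P(0) = 1 - ρ = 1 - 0.6354 = 0.3646
The server is idle 36.46% of the time.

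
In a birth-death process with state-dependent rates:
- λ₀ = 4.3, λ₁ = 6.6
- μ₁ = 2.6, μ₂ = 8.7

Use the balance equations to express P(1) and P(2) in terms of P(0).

Balance equations:
State 0: λ₀P₀ = μ₁P₁ → P₁ = (λ₀/μ₁)P₀ = (4.3/2.6)P₀ = 1.6538P₀
State 1: P₂ = (λ₀λ₁)/(μ₁μ₂)P₀ = (4.3×6.6)/(2.6×8.7)P₀ = 1.2546P₀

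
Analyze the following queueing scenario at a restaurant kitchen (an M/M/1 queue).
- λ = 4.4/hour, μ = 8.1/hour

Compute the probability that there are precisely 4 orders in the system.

ρ = λ/μ = 4.4/8.1 = 0.5432
P(n) = (1-ρ)ρⁿ
P(4) = (1-0.5432) × 0.5432^4
P(4) = 0.4568 × 0.08706
P(4) = 0.03977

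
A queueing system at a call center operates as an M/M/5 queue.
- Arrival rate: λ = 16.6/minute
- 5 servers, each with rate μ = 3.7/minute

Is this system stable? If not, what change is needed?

Stability requires ρ = λ/(cμ) < 1
ρ = 16.6/(5 × 3.7) = 16.6/18.50 = 0.8973
Since 0.8973 < 1, the system is STABLE.
The servers are busy 89.73% of the time.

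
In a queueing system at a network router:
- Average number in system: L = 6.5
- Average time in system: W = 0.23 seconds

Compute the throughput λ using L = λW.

Little's Law: L = λW, so λ = L/W
λ = 6.5/0.23 = 28.2609 packets/second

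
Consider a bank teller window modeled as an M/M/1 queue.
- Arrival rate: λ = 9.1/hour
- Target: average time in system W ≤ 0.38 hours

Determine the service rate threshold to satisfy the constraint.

For M/M/1: W = 1/(μ-λ)
Need W ≤ 0.38, so 1/(μ-λ) ≤ 0.38
μ - λ ≥ 1/0.38 = 2.6316
μ ≥ 9.1 + 2.6316 = 11.7316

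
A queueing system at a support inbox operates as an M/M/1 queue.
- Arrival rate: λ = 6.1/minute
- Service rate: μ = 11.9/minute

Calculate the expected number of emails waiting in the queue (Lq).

ρ = λ/μ = 6.1/11.9 = 0.5126
For M/M/1: Lq = λ²/(μ(μ-λ))
Lq = 37.21/(11.9 × 5.80)
Lq = 0.5391 emails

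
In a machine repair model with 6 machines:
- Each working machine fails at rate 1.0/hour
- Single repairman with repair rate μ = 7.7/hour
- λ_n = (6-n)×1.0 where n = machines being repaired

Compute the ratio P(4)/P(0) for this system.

P(4)/P(0) = ∏_{i=0}^{4-1} λ_i/μ_{i+1}
= (6-0)×1.0/7.7 × (6-1)×1.0/7.7 × (6-2)×1.0/7.7 × (6-3)×1.0/7.7
= 0.1024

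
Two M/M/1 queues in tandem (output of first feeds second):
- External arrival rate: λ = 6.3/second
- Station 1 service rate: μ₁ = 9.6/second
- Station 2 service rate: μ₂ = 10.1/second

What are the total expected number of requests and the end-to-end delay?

By Jackson's theorem, each station behaves as independent M/M/1.
Station 1: ρ₁ = 6.3/9.6 = 0.6562, L₁ = ρ₁/(1-ρ₁) = λ/(μ₁-λ) = 6.3/3.30 = 1.9091
Station 2: ρ₂ = 6.3/10.1 = 0.6238, L₂ = ρ₂/(1-ρ₂) = λ/(μ₂-λ) = 6.3/3.80 = 1.6579
Total: L = L₁ + L₂ = 1.9091 + 1.6579 = 3.5670
W = L/λ = 3.5670/6.3 = 0.5662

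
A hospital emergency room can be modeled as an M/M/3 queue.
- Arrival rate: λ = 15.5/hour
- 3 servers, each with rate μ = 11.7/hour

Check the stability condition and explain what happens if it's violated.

Stability requires ρ = λ/(cμ) < 1
ρ = 15.5/(3 × 11.7) = 15.5/35.10 = 0.4416
Since 0.4416 < 1, the system is STABLE.
The servers are busy 44.16% of the time.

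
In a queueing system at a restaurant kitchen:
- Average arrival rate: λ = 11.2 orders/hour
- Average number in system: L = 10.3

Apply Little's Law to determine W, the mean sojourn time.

Little's Law: L = λW, so W = L/λ
W = 10.3/11.2 = 0.9196 hours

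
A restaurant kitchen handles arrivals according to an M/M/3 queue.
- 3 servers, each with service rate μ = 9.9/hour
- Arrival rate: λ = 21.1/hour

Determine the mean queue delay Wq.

Traffic intensity: ρ = λ/(cμ) = 21.1/(3×9.9) = 0.7104
Since ρ = 0.7104 < 1, system is stable.
Offered load a = λ/μ = cρ = 21.1/9.9 = 2.1313
P₀ = [ Σₙ₌₀^2 aⁿ/n! + a^3/(3!(1-ρ)) ]⁻¹
Σ = a^0/0! + a^1/1! + a^2/2! = 1.00000 + 2.13131 + 2.27125 = 5.4026
a^3/(3!(1-ρ)) = 9.6815/(6 × 0.28956) = 5.5725
P₀ = 1/(5.4026 + 5.5725) = 0.09112
Lq = P₀·a^3·ρ / (3!(1-ρ)²) = 0.09112 × 9.6815 × 0.7104 / (6 × 0.08385) = 1.2457
Wq = Lq/λ = 1.2457/21.1 = 0.05904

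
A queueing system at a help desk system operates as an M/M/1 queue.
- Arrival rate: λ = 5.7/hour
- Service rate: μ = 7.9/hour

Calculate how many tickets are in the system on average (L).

ρ = λ/μ = 5.7/7.9 = 0.7215
For M/M/1: L = λ/(μ-λ)
L = 5.7/(7.9-5.7) = 5.7/2.20
L = 2.5909 tickets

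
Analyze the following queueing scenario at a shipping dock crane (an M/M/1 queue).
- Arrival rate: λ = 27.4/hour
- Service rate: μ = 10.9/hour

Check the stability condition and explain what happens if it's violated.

Stability requires ρ = λ/(cμ) < 1
ρ = 27.4/(1 × 10.9) = 27.4/10.90 = 2.5138
Since 2.5138 ≥ 1, the system is UNSTABLE.
Queue grows without bound. Need μ > λ = 27.4.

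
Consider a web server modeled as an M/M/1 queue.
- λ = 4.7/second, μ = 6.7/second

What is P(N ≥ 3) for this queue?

ρ = λ/μ = 4.7/6.7 = 0.7015
P(N ≥ n) = ρⁿ
P(N ≥ 3) = 0.7015^3
P(N ≥ 3) = 0.3452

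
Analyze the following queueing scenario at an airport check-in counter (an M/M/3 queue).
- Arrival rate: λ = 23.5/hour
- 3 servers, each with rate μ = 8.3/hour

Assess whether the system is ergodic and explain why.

Stability requires ρ = λ/(cμ) < 1
ρ = 23.5/(3 × 8.3) = 23.5/24.90 = 0.9438
Since 0.9438 < 1, the system is STABLE.
The servers are busy 94.38% of the time.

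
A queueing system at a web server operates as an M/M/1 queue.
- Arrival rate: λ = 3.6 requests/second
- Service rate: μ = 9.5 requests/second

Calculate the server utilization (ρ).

Server utilization: ρ = λ/μ
ρ = 3.6/9.5 = 0.3789
The server is busy 37.89% of the time.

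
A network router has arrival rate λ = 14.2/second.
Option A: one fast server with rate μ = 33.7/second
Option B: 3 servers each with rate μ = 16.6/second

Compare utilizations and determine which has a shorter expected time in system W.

Option A: single server μ = 33.7 (M/M/1)
  ρ_A = 14.2/33.7 = 0.4214
  W_A = 1/(μ-λ) = 1/(33.7-14.2) = 1/19.50 = 0.05128

Option B: 3 servers μ = 16.6 (M/M/3)
  ρ_B = λ/(cμ) = 14.2/(3×16.6) = 0.2851
  Offered load a = λ/μ = cρ = 14.2/16.6 = 0.8554
  P₀ = [ Σₙ₌₀^2 aⁿ/n! + a^3/(3!(1-ρ)) ]⁻¹
  Σ = a^0/0! + a^1/1! + a^2/2! = 1.0000 + 0.8554 + 0.3659 = 2.2213
  a^3/(3!(1-ρ)) = 0.6260/(6 × 0.7149) = 0.1459
  P₀ = 1/(2.2213 + 0.1459) = 0.4224
  Lq = P₀·a^3·ρ / (3!(1-ρ)²) = 0.4224 × 0.6260 × 0.2851 / (6 × 0.5110) = 0.02459
  Wq_B = Lq/λ = 0.02459/14.2 = 0.001732
  W_B = Wq_B + 1/μ = 0.001732 + 0.06024 = 0.06197

Since W_A = 0.05128 < W_B = 0.06197, Option A (single fast server) has the shorter time in system.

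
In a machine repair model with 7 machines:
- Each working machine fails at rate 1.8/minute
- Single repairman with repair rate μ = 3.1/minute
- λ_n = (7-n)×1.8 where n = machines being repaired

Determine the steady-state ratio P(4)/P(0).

P(4)/P(0) = ∏_{i=0}^{4-1} λ_i/μ_{i+1}
= (7-0)×1.8/3.1 × (7-1)×1.8/3.1 × (7-2)×1.8/3.1 × (7-3)×1.8/3.1
= 95.4822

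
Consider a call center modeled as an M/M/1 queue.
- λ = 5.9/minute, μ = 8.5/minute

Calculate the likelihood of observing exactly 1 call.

ρ = λ/μ = 5.9/8.5 = 0.6941
P(n) = (1-ρ)ρⁿ
P(1) = (1-0.6941) × 0.6941^1
P(1) = 0.3059 × 0.6941
P(1) = 0.2123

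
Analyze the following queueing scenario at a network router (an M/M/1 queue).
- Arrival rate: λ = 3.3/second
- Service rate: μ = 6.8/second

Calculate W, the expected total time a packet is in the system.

First, compute utilization: ρ = λ/μ = 3.3/6.8 = 0.4853
For M/M/1: W = 1/(μ-λ)
W = 1/(6.8-3.3) = 1/3.50
W = 0.2857 seconds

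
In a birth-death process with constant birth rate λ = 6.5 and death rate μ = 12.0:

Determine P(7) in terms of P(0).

For constant rates: P(n)/P(0) = (λ/μ)^n
P(7)/P(0) = (6.5/12.0)^7 = 0.54167^7 = 0.01368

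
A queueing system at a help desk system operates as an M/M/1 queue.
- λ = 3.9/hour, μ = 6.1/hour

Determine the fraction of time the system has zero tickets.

ρ = λ/μ = 3.9/6.1 = 0.6393
P(0) = 1 - ρ = 1 - 0.6393 = 0.3607
The server is idle 36.07% of the time.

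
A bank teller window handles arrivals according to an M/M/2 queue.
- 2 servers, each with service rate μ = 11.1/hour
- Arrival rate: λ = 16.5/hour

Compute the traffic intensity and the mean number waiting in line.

Traffic intensity: ρ = λ/(cμ) = 16.5/(2×11.1) = 0.7432
Since ρ = 0.7432 < 1, system is stable.
Offered load a = λ/μ = cρ = 16.5/11.1 = 1.4865
P₀ = [ Σₙ₌₀^1 aⁿ/n! + a^2/(2!(1-ρ)) ]⁻¹
Σ = a^0/0! + a^1/1! = 1.0000 + 1.4865 = 2.4865
a^2/(2!(1-ρ)) = 2.20964/(2 × 0.256757) = 4.3030
P₀ = 1/(2.4865 + 4.3030) = 0.1473
Lq = P₀·a^2·ρ / (2!(1-ρ)²) = 0.14729 × 2.2096 × 0.74324 / (2 × 0.065924) = 1.8346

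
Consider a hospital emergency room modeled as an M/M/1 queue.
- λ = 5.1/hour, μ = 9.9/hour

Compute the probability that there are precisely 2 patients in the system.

ρ = λ/μ = 5.1/9.9 = 0.5152
P(n) = (1-ρ)ρⁿ
P(2) = (1-0.5152) × 0.5152^2
P(2) = 0.4848 × 0.2654
P(2) = 0.1287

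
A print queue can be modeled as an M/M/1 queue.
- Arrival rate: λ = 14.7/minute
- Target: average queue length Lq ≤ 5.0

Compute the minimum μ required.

For M/M/1: Lq = λ²/(μ(μ-λ))
Need Lq ≤ 5.0, i.e. μ(μ-λ) ≥ λ²/5.0
μ² - 14.7μ - 216.09/5.0 ≥ 0  →  μ² - 14.7μ - 43.2180 ≥ 0
Quadratic formula (positive root): μ = [λ + √(λ² + 4×43.2180)]/2
Discriminant: 216.09 + 4×43.2180 = 388.9620, √388.9620 = 19.7221
μ ≥ (14.7 + 19.7221)/2 = 17.2111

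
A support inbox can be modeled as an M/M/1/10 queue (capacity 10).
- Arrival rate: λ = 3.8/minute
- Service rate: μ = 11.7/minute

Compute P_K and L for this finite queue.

ρ = λ/μ = 3.8/11.7 = 0.324786
P₀ = (1-ρ)/(1-ρ^(K+1)) = (1-0.324786)/(1-0.324786^11) = 0.6752/1.0000 = 0.6752
P_K = P₀×ρ^K = 0.67522 × 0.324786^10 = 0.67522 × 0.000013061 = 0.000008819
Blocking probability P_10 = 0.000008819 (0.0008819%)
L = ρ[1 - (K+1)ρ^K + Kρ^(K+1)] / [(1-ρ)(1-ρ^(K+1))]
L = 0.324786 × (1 - 11×0.00001306 + 10×0.000004242) / ((1 - 0.324786) × (1 - 0.000004242)) = 0.4810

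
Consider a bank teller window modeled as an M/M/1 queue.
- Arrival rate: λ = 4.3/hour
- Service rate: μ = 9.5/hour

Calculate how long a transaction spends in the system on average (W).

First, compute utilization: ρ = λ/μ = 4.3/9.5 = 0.4526
For M/M/1: W = 1/(μ-λ)
W = 1/(9.5-4.3) = 1/5.20
W = 0.1923 hours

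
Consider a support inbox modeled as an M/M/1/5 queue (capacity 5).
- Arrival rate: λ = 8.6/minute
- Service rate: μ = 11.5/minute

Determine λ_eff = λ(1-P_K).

ρ = λ/μ = 8.6/11.5 = 0.74783
P₀ = (1-ρ)/(1-ρ^(K+1)) = (1-0.74783)/(1-0.74783^6) = 0.25217/0.82509 = 0.3056
P_K = P₀×ρ^K = 0.3056 × 0.74783^5 = 0.3056 × 0.2339 = 0.07148
λ_eff = λ(1-P_K) = 8.6 × (1 - 0.07148) = 8.6 × 0.92852 = 7.9853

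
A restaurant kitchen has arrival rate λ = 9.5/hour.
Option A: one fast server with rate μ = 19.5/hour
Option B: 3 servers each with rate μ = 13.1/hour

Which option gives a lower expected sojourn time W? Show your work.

Option A: single server μ = 19.5 (M/M/1)
  ρ_A = 9.5/19.5 = 0.4872
  W_A = 1/(μ-λ) = 1/(19.5-9.5) = 1/10.00 = 0.1000

Option B: 3 servers μ = 13.1 (M/M/3)
  ρ_B = λ/(cμ) = 9.5/(3×13.1) = 0.2417
  Offered load a = λ/μ = cρ = 9.5/13.1 = 0.7252
  P₀ = [ Σₙ₌₀^2 aⁿ/n! + a^3/(3!(1-ρ)) ]⁻¹
  Σ = a^0/0! + a^1/1! + a^2/2! = 1.0000 + 0.72519 + 0.26295 = 1.9881
  a^3/(3!(1-ρ)) = 0.3814/(6 × 0.7583) = 0.08383
  P₀ = 1/(1.9881 + 0.08383) = 0.4826
  Lq = P₀·a^3·ρ / (3!(1-ρ)²) = 0.4826 × 0.3814 × 0.2417 / (6 × 0.5750) = 0.01290
  Wq_B = Lq/λ = 0.0128975/9.5 = 0.0013576
  W_B = Wq_B + 1/μ = 0.0013576 + 0.076336 = 0.07769

Since W_B = 0.07769 < W_A = 0.1000, Option B (multiple servers) has the shorter time in system.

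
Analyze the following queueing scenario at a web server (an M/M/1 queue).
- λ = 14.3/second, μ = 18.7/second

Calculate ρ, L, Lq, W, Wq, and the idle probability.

Step 1: ρ = λ/μ = 14.3/18.7 = 0.7647
Step 2: L = λ/(μ-λ) = 14.3/4.40 = 3.2500
Step 3: Lq = λ²/(μ(μ-λ)) = 204.49/(18.7×4.40) = 2.4853
Step 4: W = 1/(μ-λ) = 1/4.40 = 0.22727
Step 5: Wq = λ/(μ(μ-λ)) = 14.3/(18.7×4.40) = 0.1738
Step 6: P(0) = 1-ρ = 0.2353
Verify: L = λW = 14.3×0.22727 = 3.2500 ✔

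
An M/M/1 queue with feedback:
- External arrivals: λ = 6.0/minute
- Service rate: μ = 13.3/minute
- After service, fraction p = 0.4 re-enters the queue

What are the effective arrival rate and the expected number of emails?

Effective arrival rate: λ_eff = λ/(1-p) = 6.0/(1-0.4) = 6.0/0.60 = 10.0000
ρ = λ_eff/μ = 10.0000/13.3 = 0.75188
L = ρ/(1-ρ) = 0.75188/(1-0.75188) = 3.0303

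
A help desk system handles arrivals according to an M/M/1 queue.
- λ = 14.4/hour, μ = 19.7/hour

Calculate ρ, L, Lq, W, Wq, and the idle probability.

Step 1: ρ = λ/μ = 14.4/19.7 = 0.7310
Step 2: L = λ/(μ-λ) = 14.4/5.30 = 2.7170
Step 3: Lq = λ²/(μ(μ-λ)) = 207.36/(19.7×5.30) = 1.9860
Step 4: W = 1/(μ-λ) = 1/5.30 = 0.18868
Step 5: Wq = λ/(μ(μ-λ)) = 14.4/(19.7×5.30) = 0.1379
Step 6: P(0) = 1-ρ = 0.2690
Verify: L = λW = 14.4×0.18868 = 2.7170 ✔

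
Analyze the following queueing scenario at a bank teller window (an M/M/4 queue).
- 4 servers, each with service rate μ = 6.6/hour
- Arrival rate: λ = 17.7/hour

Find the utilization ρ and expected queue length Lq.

Traffic intensity: ρ = λ/(cμ) = 17.7/(4×6.6) = 0.6705
Since ρ = 0.6705 < 1, system is stable.
Offered load a = λ/μ = cρ = 17.7/6.6 = 2.6818
P₀ = [ Σₙ₌₀^3 aⁿ/n! + a^4/(4!(1-ρ)) ]⁻¹
Σ = a^0/0! + a^1/1! + a^2/2! + a^3/3! = 1.0000 + 2.6818 + 3.5961 + 3.2147 = 10.4926
a^4/(4!(1-ρ)) = 51.7270/(24 × 0.329545) = 6.5402
P₀ = 1/(10.4926 + 6.5402) = 0.05871
Lq = P₀·a^4·ρ / (4!(1-ρ)²) = 0.05871 × 51.7270 × 0.6705 / (24 × 0.1086) = 0.7812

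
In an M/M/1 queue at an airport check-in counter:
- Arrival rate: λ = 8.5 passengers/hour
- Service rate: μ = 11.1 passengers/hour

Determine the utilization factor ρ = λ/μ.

Server utilization: ρ = λ/μ
ρ = 8.5/11.1 = 0.7658
The server is busy 76.58% of the time.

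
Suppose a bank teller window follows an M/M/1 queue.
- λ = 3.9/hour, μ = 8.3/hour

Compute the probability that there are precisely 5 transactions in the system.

ρ = λ/μ = 3.9/8.3 = 0.4699
P(n) = (1-ρ)ρⁿ
P(5) = (1-0.4699) × 0.4699^5
P(5) = 0.5301 × 0.02291
P(5) = 0.01214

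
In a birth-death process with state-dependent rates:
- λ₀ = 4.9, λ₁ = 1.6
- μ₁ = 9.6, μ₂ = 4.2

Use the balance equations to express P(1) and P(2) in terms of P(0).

Balance equations:
State 0: λ₀P₀ = μ₁P₁ → P₁ = (λ₀/μ₁)P₀ = (4.9/9.6)P₀ = 0.5104P₀
State 1: P₂ = (λ₀λ₁)/(μ₁μ₂)P₀ = (4.9×1.6)/(9.6×4.2)P₀ = 0.1944P₀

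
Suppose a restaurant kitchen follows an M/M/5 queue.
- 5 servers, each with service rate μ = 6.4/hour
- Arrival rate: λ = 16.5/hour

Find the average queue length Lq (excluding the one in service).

Traffic intensity: ρ = λ/(cμ) = 16.5/(5×6.4) = 0.5156
Since ρ = 0.5156 < 1, system is stable.
Offered load a = λ/μ = cρ = 16.5/6.4 = 2.5781
P₀ = [ Σₙ₌₀^4 aⁿ/n! + a^5/(5!(1-ρ)) ]⁻¹
Σ = a^0/0! + a^1/1! + a^2/2! + a^3/3! + a^4/4! = 1.0000 + 2.5781 + 3.3234 + 2.8560 + 1.8408 = 11.5983
a^5/(5!(1-ρ)) = 113.8990/(120 × 0.484375) = 1.9596
P₀ = 1/(11.5983 + 1.9596) = 0.07376
Lq = P₀·a^5·ρ / (5!(1-ρ)²) = 0.07376 × 113.8990 × 0.5156 / (120 × 0.2346) = 0.1539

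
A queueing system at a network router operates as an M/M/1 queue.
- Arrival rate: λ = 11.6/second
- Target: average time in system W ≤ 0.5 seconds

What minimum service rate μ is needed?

For M/M/1: W = 1/(μ-λ)
Need W ≤ 0.5, so 1/(μ-λ) ≤ 0.5
μ - λ ≥ 1/0.5 = 2.0000
μ ≥ 11.6 + 2.0000 = 13.6000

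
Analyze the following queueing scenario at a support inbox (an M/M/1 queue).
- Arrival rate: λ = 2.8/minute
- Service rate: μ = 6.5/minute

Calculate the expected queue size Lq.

ρ = λ/μ = 2.8/6.5 = 0.4308
For M/M/1: Lq = λ²/(μ(μ-λ))
Lq = 7.84/(6.5 × 3.70)
Lq = 0.3260 emails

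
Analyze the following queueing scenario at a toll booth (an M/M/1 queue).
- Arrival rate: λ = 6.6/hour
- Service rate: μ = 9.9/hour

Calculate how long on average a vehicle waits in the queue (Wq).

First, compute utilization: ρ = λ/μ = 6.6/9.9 = 0.6667
For M/M/1: Wq = λ/(μ(μ-λ))
Wq = 6.6/(9.9 × (9.9-6.6))
Wq = 6.6/(9.9 × 3.30)
Wq = 0.2020 hours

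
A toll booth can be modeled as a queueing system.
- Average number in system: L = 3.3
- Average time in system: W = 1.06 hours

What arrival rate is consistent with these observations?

Little's Law: L = λW, so λ = L/W
λ = 3.3/1.06 = 3.1132 vehicles/hour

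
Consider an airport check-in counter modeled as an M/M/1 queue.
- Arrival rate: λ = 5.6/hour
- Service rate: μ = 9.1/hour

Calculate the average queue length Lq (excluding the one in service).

ρ = λ/μ = 5.6/9.1 = 0.6154
For M/M/1: Lq = λ²/(μ(μ-λ))
Lq = 31.36/(9.1 × 3.50)
Lq = 0.9846 passengers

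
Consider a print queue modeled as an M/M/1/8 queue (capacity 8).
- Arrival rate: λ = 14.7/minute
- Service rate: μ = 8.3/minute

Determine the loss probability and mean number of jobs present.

ρ = λ/μ = 14.7/8.3 = 1.77108
P₀ = (1-ρ)/(1-ρ^(K+1)) = (1-1.77108)/(1-1.77108^9) = -0.7711/-170.4524 = 0.004524
P_K = P₀×ρ^K = 0.0045237 × 1.77108^8 = 0.0045237 × 96.8067 = 0.4379
Blocking probability P_8 = 0.4379 (43.79%)
L = ρ[1 - (K+1)ρ^K + Kρ^(K+1)] / [(1-ρ)(1-ρ^(K+1))]
L = 1.77108 × (1 - 9×96.8067 + 8×171.4524) / ((1 - 1.77108) × (1 - 171.4524)) = 6.7559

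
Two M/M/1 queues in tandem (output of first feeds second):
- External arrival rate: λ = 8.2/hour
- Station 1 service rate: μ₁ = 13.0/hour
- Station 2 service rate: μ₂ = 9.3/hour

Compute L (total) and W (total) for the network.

By Jackson's theorem, each station behaves as independent M/M/1.
Station 1: ρ₁ = 8.2/13.0 = 0.6308, L₁ = ρ₁/(1-ρ₁) = λ/(μ₁-λ) = 8.2/4.80 = 1.70833
Station 2: ρ₂ = 8.2/9.3 = 0.8817, L₂ = ρ₂/(1-ρ₂) = λ/(μ₂-λ) = 8.2/1.10 = 7.45455
Total: L = L₁ + L₂ = 1.70833 + 7.45455 = 9.1629
W = L/λ = 9.1629/8.2 = 1.1174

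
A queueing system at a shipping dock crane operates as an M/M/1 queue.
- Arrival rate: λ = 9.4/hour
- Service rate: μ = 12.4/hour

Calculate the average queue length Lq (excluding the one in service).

ρ = λ/μ = 9.4/12.4 = 0.7581
For M/M/1: Lq = λ²/(μ(μ-λ))
Lq = 88.36/(12.4 × 3.00)
Lq = 2.3753 containers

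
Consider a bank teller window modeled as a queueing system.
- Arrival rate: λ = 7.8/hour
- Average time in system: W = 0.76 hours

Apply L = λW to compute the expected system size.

Little's Law: L = λW
L = 7.8 × 0.76 = 5.9280 transactions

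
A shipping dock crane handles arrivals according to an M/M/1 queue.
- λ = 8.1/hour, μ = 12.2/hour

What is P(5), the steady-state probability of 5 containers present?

ρ = λ/μ = 8.1/12.2 = 0.66393
P(n) = (1-ρ)ρⁿ
P(5) = (1-0.66393) × 0.66393^5
P(5) = 0.3361 × 0.1290
P(5) = 0.04336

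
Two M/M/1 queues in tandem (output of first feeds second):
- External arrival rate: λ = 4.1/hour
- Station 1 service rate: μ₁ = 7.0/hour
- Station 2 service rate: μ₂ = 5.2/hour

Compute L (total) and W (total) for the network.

By Jackson's theorem, each station behaves as independent M/M/1.
Station 1: ρ₁ = 4.1/7.0 = 0.5857, L₁ = ρ₁/(1-ρ₁) = λ/(μ₁-λ) = 4.1/2.90 = 1.4138
Station 2: ρ₂ = 4.1/5.2 = 0.7885, L₂ = ρ₂/(1-ρ₂) = λ/(μ₂-λ) = 4.1/1.10 = 3.7273
Total: L = L₁ + L₂ = 1.4138 + 3.7273 = 5.1411
W = L/λ = 5.1411/4.1 = 1.2539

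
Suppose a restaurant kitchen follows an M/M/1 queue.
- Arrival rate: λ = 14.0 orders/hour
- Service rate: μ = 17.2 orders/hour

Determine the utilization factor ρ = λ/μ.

Server utilization: ρ = λ/μ
ρ = 14.0/17.2 = 0.8140
The server is busy 81.40% of the time.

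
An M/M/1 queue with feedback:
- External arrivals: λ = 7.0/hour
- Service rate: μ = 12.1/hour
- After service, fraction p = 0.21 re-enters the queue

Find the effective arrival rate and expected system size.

Effective arrival rate: λ_eff = λ/(1-p) = 7.0/(1-0.21) = 7.0/0.79 = 8.86076
ρ = λ_eff/μ = 8.86076/12.1 = 0.73229
L = ρ/(1-ρ) = 0.73229/(1-0.73229) = 2.7354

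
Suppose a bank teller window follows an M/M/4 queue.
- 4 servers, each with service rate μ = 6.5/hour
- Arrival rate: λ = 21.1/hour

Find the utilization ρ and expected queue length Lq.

Traffic intensity: ρ = λ/(cμ) = 21.1/(4×6.5) = 0.8115
Since ρ = 0.8115 < 1, system is stable.
Offered load a = λ/μ = cρ = 21.1/6.5 = 3.2462
P₀ = [ Σₙ₌₀^3 aⁿ/n! + a^4/(4!(1-ρ)) ]⁻¹
Σ = a^0/0! + a^1/1! + a^2/2! + a^3/3! = 1.00000 + 3.24615 + 5.26876 + 5.70107 = 15.2160
a^4/(4!(1-ρ)) = 111.0392/(24 × 0.1884615) = 24.5495
P₀ = 1/(15.2160 + 24.5495) = 0.02515
Lq = P₀·a^4·ρ / (4!(1-ρ)²) = 0.02515 × 111.0392 × 0.8115 / (24 × 0.03552) = 2.6584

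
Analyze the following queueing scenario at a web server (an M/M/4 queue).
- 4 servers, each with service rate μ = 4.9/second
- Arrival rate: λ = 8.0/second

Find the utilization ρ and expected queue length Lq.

Traffic intensity: ρ = λ/(cμ) = 8.0/(4×4.9) = 0.4082
Since ρ = 0.4082 < 1, system is stable.
Offered load a = λ/μ = cρ = 8.0/4.9 = 1.6327
P₀ = [ Σₙ₌₀^3 aⁿ/n! + a^4/(4!(1-ρ)) ]⁻¹
Σ = a^0/0! + a^1/1! + a^2/2! + a^3/3! = 1.0000 + 1.6327 + 1.3328 + 0.7253 = 4.6908
a^4/(4!(1-ρ)) = 7.1052/(24 × 0.59184) = 0.5002
P₀ = 1/(4.6908 + 0.5002) = 0.1926
Lq = P₀·a^4·ρ / (4!(1-ρ)²) = 0.19264 × 7.1052 × 0.40816 / (24 × 0.35027) = 0.06646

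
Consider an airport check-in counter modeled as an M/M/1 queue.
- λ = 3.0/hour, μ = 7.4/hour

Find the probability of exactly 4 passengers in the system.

ρ = λ/μ = 3.0/7.4 = 0.4054
P(n) = (1-ρ)ρⁿ
P(4) = (1-0.4054) × 0.4054^4
P(4) = 0.5946 × 0.02701
P(4) = 0.01606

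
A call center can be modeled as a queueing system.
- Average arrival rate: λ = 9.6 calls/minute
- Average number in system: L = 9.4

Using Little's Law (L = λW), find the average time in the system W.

Little's Law: L = λW, so W = L/λ
W = 9.4/9.6 = 0.9792 minutes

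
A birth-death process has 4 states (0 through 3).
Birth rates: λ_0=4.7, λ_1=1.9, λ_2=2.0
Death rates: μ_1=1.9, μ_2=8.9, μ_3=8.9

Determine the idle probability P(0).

Ratios P(n)/P(0) = (λ₀···λₙ₋₁)/(μ₁···μₙ):
P(1)/P(0) = (4.7)/(1.9) = 2.47368
P(2)/P(0) = (4.7×1.9)/(1.9×8.9) = 0.528090
P(3)/P(0) = (4.7×1.9×2.0)/(1.9×8.9×8.9) = 0.118672

Normalization: ∑ P(n) = 1
P(0) × (1.00000 + 2.47368 + 0.528090 + 0.118672) = 1
P(0) × 4.1204 = 1
P(0) = 1/4.1204 = 0.2427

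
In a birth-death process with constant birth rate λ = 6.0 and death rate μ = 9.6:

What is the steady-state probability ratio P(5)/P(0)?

For constant rates: P(n)/P(0) = (λ/μ)^n
P(5)/P(0) = (6.0/9.6)^5 = 0.6250^5 = 0.09537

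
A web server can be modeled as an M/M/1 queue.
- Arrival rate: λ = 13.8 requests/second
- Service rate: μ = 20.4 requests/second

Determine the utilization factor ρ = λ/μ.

Server utilization: ρ = λ/μ
ρ = 13.8/20.4 = 0.6765
The server is busy 67.65% of the time.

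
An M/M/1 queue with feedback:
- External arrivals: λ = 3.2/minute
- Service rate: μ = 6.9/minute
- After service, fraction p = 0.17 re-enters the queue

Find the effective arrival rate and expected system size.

Effective arrival rate: λ_eff = λ/(1-p) = 3.2/(1-0.17) = 3.2/0.83 = 3.85542
ρ = λ_eff/μ = 3.85542/6.9 = 0.55876
L = ρ/(1-ρ) = 0.55876/(1-0.55876) = 1.2663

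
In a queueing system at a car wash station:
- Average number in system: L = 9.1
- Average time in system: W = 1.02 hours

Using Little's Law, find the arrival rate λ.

Little's Law: L = λW, so λ = L/W
λ = 9.1/1.02 = 8.9216 cars/hour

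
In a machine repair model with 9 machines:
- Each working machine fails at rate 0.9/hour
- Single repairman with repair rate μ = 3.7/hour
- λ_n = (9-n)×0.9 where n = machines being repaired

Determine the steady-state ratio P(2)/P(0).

P(2)/P(0) = ∏_{i=0}^{2-1} λ_i/μ_{i+1}
= (9-0)×0.9/3.7 × (9-1)×0.9/3.7
= 4.2600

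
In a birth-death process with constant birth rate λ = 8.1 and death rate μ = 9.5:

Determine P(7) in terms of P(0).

For constant rates: P(n)/P(0) = (λ/μ)^n
P(7)/P(0) = (8.1/9.5)^7 = 0.85263^7 = 0.3276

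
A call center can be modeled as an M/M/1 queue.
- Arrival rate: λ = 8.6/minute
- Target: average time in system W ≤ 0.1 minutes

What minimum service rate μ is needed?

For M/M/1: W = 1/(μ-λ)
Need W ≤ 0.1, so 1/(μ-λ) ≤ 0.1
μ - λ ≥ 1/0.1 = 10.0000
μ ≥ 8.6 + 10.0000 = 18.6000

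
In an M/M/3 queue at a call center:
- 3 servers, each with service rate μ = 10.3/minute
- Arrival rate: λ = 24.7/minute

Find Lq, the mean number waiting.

Traffic intensity: ρ = λ/(cμ) = 24.7/(3×10.3) = 0.7994
Since ρ = 0.7994 < 1, system is stable.
Offered load a = λ/μ = cρ = 24.7/10.3 = 2.3981
P₀ = [ Σₙ₌₀^2 aⁿ/n! + a^3/(3!(1-ρ)) ]⁻¹
Σ = a^0/0! + a^1/1! + a^2/2! = 1.0000 + 2.3981 + 2.8753 = 6.2734
a^3/(3!(1-ρ)) = 13.7905/(6 × 0.200647) = 11.4550
P₀ = 1/(6.2734 + 11.4550) = 0.05641
Lq = P₀·a^3·ρ / (3!(1-ρ)²) = 0.0564067 × 13.7905 × 0.799353 / (6 × 0.0402593) = 2.5741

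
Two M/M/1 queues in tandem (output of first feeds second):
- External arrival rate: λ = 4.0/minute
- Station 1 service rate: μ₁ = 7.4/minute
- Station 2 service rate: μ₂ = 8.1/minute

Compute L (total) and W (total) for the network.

By Jackson's theorem, each station behaves as independent M/M/1.
Station 1: ρ₁ = 4.0/7.4 = 0.5405, L₁ = ρ₁/(1-ρ₁) = λ/(μ₁-λ) = 4.0/3.40 = 1.1765
Station 2: ρ₂ = 4.0/8.1 = 0.4938, L₂ = ρ₂/(1-ρ₂) = λ/(μ₂-λ) = 4.0/4.10 = 0.9756
Total: L = L₁ + L₂ = 1.1765 + 0.9756 = 2.1521
W = L/λ = 2.1521/4.0 = 0.5380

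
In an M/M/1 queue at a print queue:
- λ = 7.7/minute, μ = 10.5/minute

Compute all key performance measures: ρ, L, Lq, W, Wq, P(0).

Step 1: ρ = λ/μ = 7.7/10.5 = 0.7333
Step 2: L = λ/(μ-λ) = 7.7/2.80 = 2.7500
Step 3: Lq = λ²/(μ(μ-λ)) = 59.29/(10.5×2.80) = 2.0167
Step 4: W = 1/(μ-λ) = 1/2.80 = 0.35714
Step 5: Wq = λ/(μ(μ-λ)) = 7.7/(10.5×2.80) = 0.2619
Step 6: P(0) = 1-ρ = 0.2667
Verify: L = λW = 7.7×0.35714 = 2.7500 ✔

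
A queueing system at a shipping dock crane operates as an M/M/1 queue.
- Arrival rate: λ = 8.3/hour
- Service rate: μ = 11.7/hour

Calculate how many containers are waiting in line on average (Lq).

ρ = λ/μ = 8.3/11.7 = 0.7094
For M/M/1: Lq = λ²/(μ(μ-λ))
Lq = 68.89/(11.7 × 3.40)
Lq = 1.7318 containers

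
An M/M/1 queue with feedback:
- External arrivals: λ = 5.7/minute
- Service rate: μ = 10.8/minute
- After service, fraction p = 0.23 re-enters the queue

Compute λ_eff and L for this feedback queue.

Effective arrival rate: λ_eff = λ/(1-p) = 5.7/(1-0.23) = 5.7/0.77 = 7.4026
ρ = λ_eff/μ = 7.4026/10.8 = 0.68543
L = ρ/(1-ρ) = 0.68543/(1-0.68543) = 2.1789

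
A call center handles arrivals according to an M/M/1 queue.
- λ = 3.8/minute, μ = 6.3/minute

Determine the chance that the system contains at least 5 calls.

ρ = λ/μ = 3.8/6.3 = 0.60317
P(N ≥ n) = ρⁿ
P(N ≥ 5) = 0.60317^5
P(N ≥ 5) = 0.07984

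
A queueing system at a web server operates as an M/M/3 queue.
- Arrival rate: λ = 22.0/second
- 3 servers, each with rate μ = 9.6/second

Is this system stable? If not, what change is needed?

Stability requires ρ = λ/(cμ) < 1
ρ = 22.0/(3 × 9.6) = 22.0/28.80 = 0.7639
Since 0.7639 < 1, the system is STABLE.
The servers are busy 76.39% of the time.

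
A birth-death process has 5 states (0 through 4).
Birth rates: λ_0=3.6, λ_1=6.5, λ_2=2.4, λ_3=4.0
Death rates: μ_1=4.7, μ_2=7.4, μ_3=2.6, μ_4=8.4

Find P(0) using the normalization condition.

Ratios P(n)/P(0) = (λ₀···λₙ₋₁)/(μ₁···μₙ):
P(1)/P(0) = (3.6)/(4.7) = 0.7660
P(2)/P(0) = (3.6×6.5)/(4.7×7.4) = 0.6728
P(3)/P(0) = (3.6×6.5×2.4)/(4.7×7.4×2.6) = 0.6210
P(4)/P(0) = (3.6×6.5×2.4×4.0)/(4.7×7.4×2.6×8.4) = 0.2957

Normalization: ∑ P(n) = 1
P(0) × (1.0000 + 0.7660 + 0.6728 + 0.6210 + 0.2957) = 1
P(0) × 3.3555 = 1
P(0) = 1/3.3555 = 0.2980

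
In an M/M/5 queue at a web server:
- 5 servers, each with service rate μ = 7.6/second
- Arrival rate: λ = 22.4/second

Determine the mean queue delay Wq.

Traffic intensity: ρ = λ/(cμ) = 22.4/(5×7.6) = 0.5895
Since ρ = 0.5895 < 1, system is stable.
Offered load a = λ/μ = cρ = 22.4/7.6 = 2.9474
P₀ = [ Σₙ₌₀^4 aⁿ/n! + a^5/(5!(1-ρ)) ]⁻¹
Σ = a^0/0! + a^1/1! + a^2/2! + a^3/3! + a^4/4! = 1.0000 + 2.9474 + 4.3435 + 4.2673 + 3.1443 = 15.7025
a^5/(5!(1-ρ)) = 222.4191/(120 × 0.41053) = 4.5149
P₀ = 1/(15.7025 + 4.5149) = 0.04946
Lq = P₀·a^5·ρ / (5!(1-ρ)²) = 0.04946 × 222.4191 × 0.5895 / (120 × 0.1685) = 0.3207
Wq = Lq/λ = 0.3207/22.4 = 0.01432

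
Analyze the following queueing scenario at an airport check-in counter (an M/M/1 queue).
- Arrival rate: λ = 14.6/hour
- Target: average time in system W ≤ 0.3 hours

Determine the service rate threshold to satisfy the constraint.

For M/M/1: W = 1/(μ-λ)
Need W ≤ 0.3, so 1/(μ-λ) ≤ 0.3
μ - λ ≥ 1/0.3 = 3.3333
μ ≥ 14.6 + 3.3333 = 17.9333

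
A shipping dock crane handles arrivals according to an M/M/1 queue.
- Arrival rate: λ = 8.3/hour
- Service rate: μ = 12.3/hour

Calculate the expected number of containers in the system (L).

ρ = λ/μ = 8.3/12.3 = 0.6748
For M/M/1: L = λ/(μ-λ)
L = 8.3/(12.3-8.3) = 8.3/4.00
L = 2.0750 containers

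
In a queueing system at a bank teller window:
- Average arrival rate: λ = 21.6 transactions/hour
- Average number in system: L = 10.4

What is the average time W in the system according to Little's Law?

Little's Law: L = λW, so W = L/λ
W = 10.4/21.6 = 0.4815 hours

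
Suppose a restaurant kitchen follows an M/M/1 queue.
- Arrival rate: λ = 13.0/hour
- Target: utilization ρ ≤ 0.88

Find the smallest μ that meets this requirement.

ρ = λ/μ, so μ = λ/ρ
μ ≥ 13.0/0.88 = 14.7727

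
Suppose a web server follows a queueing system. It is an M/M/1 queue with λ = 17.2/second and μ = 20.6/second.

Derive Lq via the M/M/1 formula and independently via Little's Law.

Method 1 (direct): Lq = λ²/(μ(μ-λ)) = 295.84/(20.6 × 3.40) = 4.2239

Method 2 (Little's Law):
W = 1/(μ-λ) = 1/3.40 = 0.294118
Wq = W - 1/μ = 0.294118 - 0.0485437 = 0.245574
Lq = λWq = 17.2 × 0.245574 = 4.2239 ✔ (matches Method 1)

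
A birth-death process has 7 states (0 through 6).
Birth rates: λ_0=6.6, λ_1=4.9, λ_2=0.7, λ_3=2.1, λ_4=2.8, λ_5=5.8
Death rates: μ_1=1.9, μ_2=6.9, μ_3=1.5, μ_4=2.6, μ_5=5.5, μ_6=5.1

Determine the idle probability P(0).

Ratios P(n)/P(0) = (λ₀···λₙ₋₁)/(μ₁···μₙ):
P(1)/P(0) = (6.6)/(1.9) = 3.4737
P(2)/P(0) = (6.6×4.9)/(1.9×6.9) = 2.4668
P(3)/P(0) = (6.6×4.9×0.7)/(1.9×6.9×1.5) = 1.1512
P(4)/P(0) = (6.6×4.9×0.7×2.1)/(1.9×6.9×1.5×2.6) = 0.9298
P(5)/P(0) = (6.6×4.9×0.7×2.1×2.8)/(1.9×6.9×1.5×2.6×5.5) = 0.4734
P(6)/P(0) = (6.6×4.9×0.7×2.1×2.8×5.8)/(1.9×6.9×1.5×2.6×5.5×5.1) = 0.5383

Normalization: ∑ P(n) = 1
P(0) × (1.0000 + 3.4737 + 2.4668 + 1.1512 + 0.9298 + 0.4734 + 0.5383) = 1
P(0) × 10.0332 = 1
P(0) = 1/10.0332 = 0.09967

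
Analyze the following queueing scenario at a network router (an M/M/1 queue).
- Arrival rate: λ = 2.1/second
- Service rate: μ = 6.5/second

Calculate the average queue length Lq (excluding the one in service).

ρ = λ/μ = 2.1/6.5 = 0.3231
For M/M/1: Lq = λ²/(μ(μ-λ))
Lq = 4.41/(6.5 × 4.40)
Lq = 0.1542 packets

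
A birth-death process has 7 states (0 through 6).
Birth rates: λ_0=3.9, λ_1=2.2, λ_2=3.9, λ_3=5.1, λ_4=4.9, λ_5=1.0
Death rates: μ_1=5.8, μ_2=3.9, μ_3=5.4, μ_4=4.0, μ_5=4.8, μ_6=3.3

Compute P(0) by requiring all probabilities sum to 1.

Ratios P(n)/P(0) = (λ₀···λₙ₋₁)/(μ₁···μₙ):
P(1)/P(0) = (3.9)/(5.8) = 0.67241
P(2)/P(0) = (3.9×2.2)/(5.8×3.9) = 0.37931
P(3)/P(0) = (3.9×2.2×3.9)/(5.8×3.9×5.4) = 0.27395
P(4)/P(0) = (3.9×2.2×3.9×5.1)/(5.8×3.9×5.4×4.0) = 0.34928
P(5)/P(0) = (3.9×2.2×3.9×5.1×4.9)/(5.8×3.9×5.4×4.0×4.8) = 0.35656
P(6)/P(0) = (3.9×2.2×3.9×5.1×4.9×1.0)/(5.8×3.9×5.4×4.0×4.8×3.3) = 0.10805

Normalization: ∑ P(n) = 1
P(0) × (1.0000 + 0.67241 + 0.37931 + 0.27395 + 0.34928 + 0.35656 + 0.10805) = 1
P(0) × 3.1396 = 1
P(0) = 1/3.1396 = 0.3185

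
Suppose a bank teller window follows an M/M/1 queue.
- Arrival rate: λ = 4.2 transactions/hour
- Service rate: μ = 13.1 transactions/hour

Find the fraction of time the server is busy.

Server utilization: ρ = λ/μ
ρ = 4.2/13.1 = 0.3206
The server is busy 32.06% of the time.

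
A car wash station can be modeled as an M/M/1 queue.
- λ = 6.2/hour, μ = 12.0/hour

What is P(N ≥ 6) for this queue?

ρ = λ/μ = 6.2/12.0 = 0.51667
P(N ≥ n) = ρⁿ
P(N ≥ 6) = 0.51667^6
P(N ≥ 6) = 0.01902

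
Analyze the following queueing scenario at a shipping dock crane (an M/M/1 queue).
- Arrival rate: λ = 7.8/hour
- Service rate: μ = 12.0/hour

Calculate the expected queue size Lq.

ρ = λ/μ = 7.8/12.0 = 0.6500
For M/M/1: Lq = λ²/(μ(μ-λ))
Lq = 60.84/(12.0 × 4.20)
Lq = 1.2071 containers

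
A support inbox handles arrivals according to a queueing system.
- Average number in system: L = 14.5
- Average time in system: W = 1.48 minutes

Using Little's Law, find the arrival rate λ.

Little's Law: L = λW, so λ = L/W
λ = 14.5/1.48 = 9.7973 emails/minute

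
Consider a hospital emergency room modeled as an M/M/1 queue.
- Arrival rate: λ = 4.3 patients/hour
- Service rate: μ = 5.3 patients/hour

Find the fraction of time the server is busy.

Server utilization: ρ = λ/μ
ρ = 4.3/5.3 = 0.8113
The server is busy 81.13% of the time.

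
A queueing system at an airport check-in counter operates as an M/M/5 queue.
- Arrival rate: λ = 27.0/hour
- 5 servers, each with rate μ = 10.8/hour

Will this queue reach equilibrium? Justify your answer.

Stability requires ρ = λ/(cμ) < 1
ρ = 27.0/(5 × 10.8) = 27.0/54.00 = 0.5000
Since 0.5000 < 1, the system is STABLE.
The servers are busy 50.00% of the time.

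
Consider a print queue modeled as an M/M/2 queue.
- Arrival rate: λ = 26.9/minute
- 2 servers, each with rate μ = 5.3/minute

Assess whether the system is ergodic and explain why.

Stability requires ρ = λ/(cμ) < 1
ρ = 26.9/(2 × 5.3) = 26.9/10.60 = 2.5377
Since 2.5377 ≥ 1, the system is UNSTABLE.
Need c > λ/μ = 26.9/5.3 = 5.08.
Minimum servers needed: c = 6.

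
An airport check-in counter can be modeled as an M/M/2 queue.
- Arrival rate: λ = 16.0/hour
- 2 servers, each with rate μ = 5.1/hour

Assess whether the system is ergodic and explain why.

Stability requires ρ = λ/(cμ) < 1
ρ = 16.0/(2 × 5.1) = 16.0/10.20 = 1.5686
Since 1.5686 ≥ 1, the system is UNSTABLE.
Need c > λ/μ = 16.0/5.1 = 3.14.
Minimum servers needed: c = 4.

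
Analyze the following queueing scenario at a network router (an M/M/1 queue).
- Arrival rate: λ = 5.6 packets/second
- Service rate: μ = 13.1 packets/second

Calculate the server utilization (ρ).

Server utilization: ρ = λ/μ
ρ = 5.6/13.1 = 0.4275
The server is busy 42.75% of the time.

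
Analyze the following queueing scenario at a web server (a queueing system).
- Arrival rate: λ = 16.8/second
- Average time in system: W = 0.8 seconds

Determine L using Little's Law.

Little's Law: L = λW
L = 16.8 × 0.8 = 13.4400 requests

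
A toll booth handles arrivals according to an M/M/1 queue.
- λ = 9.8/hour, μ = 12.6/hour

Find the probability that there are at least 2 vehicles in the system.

ρ = λ/μ = 9.8/12.6 = 0.77778
P(N ≥ n) = ρⁿ
P(N ≥ 2) = 0.77778^2
P(N ≥ 2) = 0.6049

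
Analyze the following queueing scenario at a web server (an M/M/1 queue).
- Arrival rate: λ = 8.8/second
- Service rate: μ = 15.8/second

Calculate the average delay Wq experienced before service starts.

First, compute utilization: ρ = λ/μ = 8.8/15.8 = 0.5570
For M/M/1: Wq = λ/(μ(μ-λ))
Wq = 8.8/(15.8 × (15.8-8.8))
Wq = 8.8/(15.8 × 7.00)
Wq = 0.07957 seconds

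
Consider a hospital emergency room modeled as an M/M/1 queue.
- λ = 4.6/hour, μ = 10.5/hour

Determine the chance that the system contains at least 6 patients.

ρ = λ/μ = 4.6/10.5 = 0.4381
P(N ≥ n) = ρⁿ
P(N ≥ 6) = 0.4381^6
P(N ≥ 6) = 0.007070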